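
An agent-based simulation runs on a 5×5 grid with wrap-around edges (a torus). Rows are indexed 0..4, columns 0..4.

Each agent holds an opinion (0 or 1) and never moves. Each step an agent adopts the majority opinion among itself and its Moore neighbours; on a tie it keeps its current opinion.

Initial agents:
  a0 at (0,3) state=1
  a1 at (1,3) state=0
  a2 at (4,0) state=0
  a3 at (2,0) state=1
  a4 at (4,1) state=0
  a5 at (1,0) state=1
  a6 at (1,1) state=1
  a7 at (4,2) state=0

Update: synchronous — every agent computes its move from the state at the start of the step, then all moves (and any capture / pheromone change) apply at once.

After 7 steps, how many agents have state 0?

t=1: a0@(0,3):0 a1@(1,3):0 a2@(4,0):0 a3@(2,0):1 a4@(4,1):0 a5@(1,0):1 a6@(1,1):1 a7@(4,2):0
t=2: (unchanged — steady state)

5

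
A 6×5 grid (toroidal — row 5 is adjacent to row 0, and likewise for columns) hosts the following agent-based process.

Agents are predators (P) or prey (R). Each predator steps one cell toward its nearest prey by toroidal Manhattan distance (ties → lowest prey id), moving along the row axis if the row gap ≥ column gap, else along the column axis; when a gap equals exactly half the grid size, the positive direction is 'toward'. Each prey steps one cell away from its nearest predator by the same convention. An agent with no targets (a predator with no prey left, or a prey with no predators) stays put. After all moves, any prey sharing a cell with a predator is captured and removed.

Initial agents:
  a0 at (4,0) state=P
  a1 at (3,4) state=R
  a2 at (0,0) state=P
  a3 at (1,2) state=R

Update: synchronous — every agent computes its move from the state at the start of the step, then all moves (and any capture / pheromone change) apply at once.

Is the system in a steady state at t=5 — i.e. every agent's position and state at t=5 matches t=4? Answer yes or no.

yes

t=1: a0@(3,0):P a1@(2,4):R a2@(0,1):P a3@(1,3):R
t=2: a0@(2,0):P a1@(1,4):R a2@(0,2):P a3@(1,4):R
t=3: a0@(1,0):P a1@(0,4):R a2@(0,3):P a3@(0,4):R
t=4: a0@(0,0):P a2@(0,4):P
t=5: (unchanged — steady state)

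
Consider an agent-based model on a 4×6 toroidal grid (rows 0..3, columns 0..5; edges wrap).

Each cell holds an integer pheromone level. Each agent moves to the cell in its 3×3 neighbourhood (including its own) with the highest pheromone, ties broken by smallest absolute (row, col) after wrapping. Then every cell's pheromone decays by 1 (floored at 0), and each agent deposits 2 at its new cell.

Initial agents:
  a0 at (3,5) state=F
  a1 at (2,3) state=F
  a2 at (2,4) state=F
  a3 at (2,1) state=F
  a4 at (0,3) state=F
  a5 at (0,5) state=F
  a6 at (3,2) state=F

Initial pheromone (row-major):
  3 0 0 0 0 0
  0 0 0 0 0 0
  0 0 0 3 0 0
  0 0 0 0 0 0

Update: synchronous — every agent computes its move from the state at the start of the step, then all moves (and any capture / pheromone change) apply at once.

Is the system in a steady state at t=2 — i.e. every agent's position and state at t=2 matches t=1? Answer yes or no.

t=1: a0@(0,0) a1@(2,3) a2@(2,3) a3@(1,0) a4@(0,2) a5@(0,0) a6@(2,3) | pheromone: 6 0 2 0 0 0 / 2 0 0 0 0 0 / 0 0 0 8 0 0 / 0 0 0 0 0 0
t=2: a0@(0,0) a1@(2,3) a2@(2,3) a3@(0,0) a4@(0,2) a5@(0,0) a6@(2,3) | pheromone: 11 0 3 0 0 0 / 1 0 0 0 0 0 / 0 0 0 13 0 0 / 0 0 0 0 0 0

no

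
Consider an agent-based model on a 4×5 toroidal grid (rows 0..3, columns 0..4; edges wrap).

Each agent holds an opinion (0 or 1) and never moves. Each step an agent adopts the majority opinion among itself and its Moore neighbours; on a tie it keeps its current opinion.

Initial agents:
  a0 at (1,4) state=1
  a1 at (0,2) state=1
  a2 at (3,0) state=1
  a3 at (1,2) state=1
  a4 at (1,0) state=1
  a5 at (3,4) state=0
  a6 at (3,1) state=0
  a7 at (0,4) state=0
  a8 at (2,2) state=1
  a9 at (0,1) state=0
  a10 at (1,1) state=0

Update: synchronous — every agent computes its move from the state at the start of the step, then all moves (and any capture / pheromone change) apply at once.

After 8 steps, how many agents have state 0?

t=1: a0@(1,4):1 a1@(0,2):0 a2@(3,0):0 a3@(1,2):1 a4@(1,0):0 a5@(3,4):0 a6@(3,1):1 a7@(0,4):1 a8@(2,2):1 a9@(0,1):1 a10@(1,1):1
t=2: a0@(1,4):1 a1@(0,2):1 a2@(3,0):1 a3@(1,2):1 a4@(1,0):1 a5@(3,4):0 a6@(3,1):1 a7@(0,4):0 a8@(2,2):1 a9@(0,1):1 a10@(1,1):1
t=3: a0@(1,4):1 a1@(0,2):1 a2@(3,0):1 a3@(1,2):1 a4@(1,0):1 a5@(3,4):0 a6@(3,1):1 a7@(0,4):1 a8@(2,2):1 a9@(0,1):1 a10@(1,1):1
t=4: a0@(1,4):1 a1@(0,2):1 a2@(3,0):1 a3@(1,2):1 a4@(1,0):1 a5@(3,4):1 a6@(3,1):1 a7@(0,4):1 a8@(2,2):1 a9@(0,1):1 a10@(1,1):1
t=5: (unchanged — steady state)

0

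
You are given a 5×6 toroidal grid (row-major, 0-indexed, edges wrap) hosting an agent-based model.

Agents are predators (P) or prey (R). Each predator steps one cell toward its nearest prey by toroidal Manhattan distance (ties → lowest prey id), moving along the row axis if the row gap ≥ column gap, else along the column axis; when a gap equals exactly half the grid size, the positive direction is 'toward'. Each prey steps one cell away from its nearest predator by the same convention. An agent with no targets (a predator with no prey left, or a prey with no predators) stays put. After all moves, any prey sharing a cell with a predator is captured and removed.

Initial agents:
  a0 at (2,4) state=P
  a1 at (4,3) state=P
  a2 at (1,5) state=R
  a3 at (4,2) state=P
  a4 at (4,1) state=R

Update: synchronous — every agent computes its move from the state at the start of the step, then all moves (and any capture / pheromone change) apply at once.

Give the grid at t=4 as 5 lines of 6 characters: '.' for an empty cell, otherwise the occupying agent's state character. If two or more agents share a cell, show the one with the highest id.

t=1: a0@(1,4):P a1@(4,2):P a2@(0,5):R a3@(4,1):P a4@(4,0):R
t=2: a0@(0,4):P a1@(4,1):P a2@(4,5):R a3@(4,0):P a4@(4,5):R
t=3: a0@(4,4):P a1@(4,0):P a3@(4,5):P
t=4: (unchanged — steady state)

......
......
......
......
P...PP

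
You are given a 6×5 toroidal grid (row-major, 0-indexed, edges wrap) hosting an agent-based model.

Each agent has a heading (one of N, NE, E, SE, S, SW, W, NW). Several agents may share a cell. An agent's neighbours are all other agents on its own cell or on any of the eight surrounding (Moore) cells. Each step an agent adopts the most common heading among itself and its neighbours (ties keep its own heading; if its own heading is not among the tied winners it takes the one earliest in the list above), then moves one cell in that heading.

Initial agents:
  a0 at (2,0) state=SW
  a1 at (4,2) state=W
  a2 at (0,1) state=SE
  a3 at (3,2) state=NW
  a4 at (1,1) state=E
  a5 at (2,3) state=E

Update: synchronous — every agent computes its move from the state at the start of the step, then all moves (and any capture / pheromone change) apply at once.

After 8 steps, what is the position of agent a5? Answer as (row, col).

(2, 1)

t=1: a0@(3,4):SW a1@(4,1):W a2@(1,2):SE a3@(2,1):NW a4@(1,2):E a5@(2,4):E
t=2: a0@(4,3):SW a1@(4,0):W a2@(2,3):SE a3@(1,0):NW a4@(1,3):E a5@(2,0):E
t=3: a0@(5,2):SW a1@(4,4):W a2@(3,4):SE a3@(0,4):NW a4@(1,4):E a5@(2,1):E
t=4: a0@(0,1):SW a1@(4,3):W a2@(4,0):SE a3@(5,3):NW a4@(1,0):E a5@(2,2):E
t=5: a0@(1,0):SW a1@(4,2):W a2@(5,1):SE a3@(4,2):NW a4@(1,1):E a5@(2,3):E
t=6: a0@(2,4):SW a1@(4,1):W a2@(0,2):SE a3@(3,1):NW a4@(1,2):E a5@(2,4):E
t=7: a0@(3,3):SW a1@(4,0):W a2@(1,3):SE a3@(2,0):NW a4@(1,3):E a5@(2,0):E
t=8: a0@(4,2):SW a1@(4,4):W a2@(2,4):SE a3@(1,4):NW a4@(1,4):E a5@(2,1):E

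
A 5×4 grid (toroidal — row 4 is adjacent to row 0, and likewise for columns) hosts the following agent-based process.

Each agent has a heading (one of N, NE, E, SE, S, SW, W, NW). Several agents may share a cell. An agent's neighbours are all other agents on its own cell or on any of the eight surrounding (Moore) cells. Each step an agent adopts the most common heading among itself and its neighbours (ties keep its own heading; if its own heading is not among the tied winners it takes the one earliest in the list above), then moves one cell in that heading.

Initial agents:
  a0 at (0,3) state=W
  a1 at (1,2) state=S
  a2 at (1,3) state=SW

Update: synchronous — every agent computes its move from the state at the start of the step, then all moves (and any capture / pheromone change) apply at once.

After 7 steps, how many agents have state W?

1

t=1: a0@(0,2):W a1@(2,2):S a2@(2,2):SW
t=2: a0@(0,1):W a1@(3,2):S a2@(3,1):SW
t=3: a0@(0,0):W a1@(4,2):S a2@(4,0):SW
t=4: a0@(0,3):W a1@(0,2):S a2@(0,3):SW
t=5: a0@(0,2):W a1@(1,2):S a2@(1,2):SW
t=6: a0@(0,1):W a1@(2,2):S a2@(2,1):SW
t=7: a0@(0,0):W a1@(3,2):S a2@(3,0):SW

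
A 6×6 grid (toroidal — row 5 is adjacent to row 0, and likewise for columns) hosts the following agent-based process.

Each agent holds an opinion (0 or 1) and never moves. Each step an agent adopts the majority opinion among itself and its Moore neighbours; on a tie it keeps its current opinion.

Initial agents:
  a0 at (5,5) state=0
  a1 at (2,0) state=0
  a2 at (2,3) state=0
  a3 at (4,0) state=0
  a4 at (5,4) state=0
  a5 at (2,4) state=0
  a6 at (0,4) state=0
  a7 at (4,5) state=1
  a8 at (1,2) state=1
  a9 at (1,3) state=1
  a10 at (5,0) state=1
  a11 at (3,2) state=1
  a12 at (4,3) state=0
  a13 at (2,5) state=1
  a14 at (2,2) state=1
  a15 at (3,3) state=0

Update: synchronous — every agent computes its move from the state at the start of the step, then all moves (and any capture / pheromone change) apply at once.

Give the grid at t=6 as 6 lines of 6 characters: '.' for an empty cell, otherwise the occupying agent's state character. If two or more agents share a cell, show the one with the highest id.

....0.
..11..
0.1100
..00..
0..0.0
0...00

t=1: a0@(5,5):0 a1@(2,0):0 a2@(2,3):1 a3@(4,0):0 a4@(5,4):0 a5@(2,4):0 a6@(0,4):0 a7@(4,5):0 a8@(1,2):1 a9@(1,3):1 a10@(5,0):1 a11@(3,2):0 a12@(4,3):0 a13@(2,5):0 a14@(2,2):1 a15@(3,3):0
t=2: a0@(5,5):0 a1@(2,0):0 a2@(2,3):1 a3@(4,0):0 a4@(5,4):0 a5@(2,4):0 a6@(0,4):0 a7@(4,5):0 a8@(1,2):1 a9@(1,3):1 a10@(5,0):0 a11@(3,2):0 a12@(4,3):0 a13@(2,5):0 a14@(2,2):1 a15@(3,3):0
t=3: (unchanged — steady state)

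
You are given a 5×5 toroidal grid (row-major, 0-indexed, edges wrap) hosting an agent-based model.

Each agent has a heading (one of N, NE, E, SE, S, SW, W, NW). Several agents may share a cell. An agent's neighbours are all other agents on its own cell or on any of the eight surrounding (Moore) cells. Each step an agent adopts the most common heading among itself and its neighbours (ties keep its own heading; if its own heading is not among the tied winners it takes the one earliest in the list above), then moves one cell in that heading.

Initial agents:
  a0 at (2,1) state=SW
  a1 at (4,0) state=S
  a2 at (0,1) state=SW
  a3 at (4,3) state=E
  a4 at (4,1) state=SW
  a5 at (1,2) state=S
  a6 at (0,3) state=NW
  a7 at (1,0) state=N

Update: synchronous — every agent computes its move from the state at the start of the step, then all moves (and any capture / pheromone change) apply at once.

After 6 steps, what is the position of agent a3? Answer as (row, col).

(4, 4)

t=1: a0@(3,0):SW a1@(0,4):SW a2@(1,0):SW a3@(4,4):E a4@(0,0):SW a5@(2,1):SW a6@(4,2):NW a7@(2,4):SW
t=2: a0@(4,4):SW a1@(1,3):SW a2@(2,4):SW a3@(0,3):SW a4@(1,4):SW a5@(3,0):SW a6@(3,1):NW a7@(3,3):SW
t=3: a0@(0,3):SW a1@(2,2):SW a2@(3,3):SW a3@(1,2):SW a4@(2,3):SW a5@(4,4):SW a6@(2,0):NW a7@(4,2):SW
t=4: a0@(1,2):SW a1@(3,1):SW a2@(4,2):SW a3@(2,1):SW a4@(3,2):SW a5@(0,3):SW a6@(1,4):NW a7@(0,1):SW
t=5: a0@(2,1):SW a1@(4,0):SW a2@(0,1):SW a3@(3,0):SW a4@(4,1):SW a5@(1,2):SW a6@(0,3):NW a7@(1,0):SW
t=6: a0@(3,0):SW a1@(0,4):SW a2@(1,0):SW a3@(4,4):SW a4@(0,0):SW a5@(2,1):SW a6@(4,2):NW a7@(2,4):SW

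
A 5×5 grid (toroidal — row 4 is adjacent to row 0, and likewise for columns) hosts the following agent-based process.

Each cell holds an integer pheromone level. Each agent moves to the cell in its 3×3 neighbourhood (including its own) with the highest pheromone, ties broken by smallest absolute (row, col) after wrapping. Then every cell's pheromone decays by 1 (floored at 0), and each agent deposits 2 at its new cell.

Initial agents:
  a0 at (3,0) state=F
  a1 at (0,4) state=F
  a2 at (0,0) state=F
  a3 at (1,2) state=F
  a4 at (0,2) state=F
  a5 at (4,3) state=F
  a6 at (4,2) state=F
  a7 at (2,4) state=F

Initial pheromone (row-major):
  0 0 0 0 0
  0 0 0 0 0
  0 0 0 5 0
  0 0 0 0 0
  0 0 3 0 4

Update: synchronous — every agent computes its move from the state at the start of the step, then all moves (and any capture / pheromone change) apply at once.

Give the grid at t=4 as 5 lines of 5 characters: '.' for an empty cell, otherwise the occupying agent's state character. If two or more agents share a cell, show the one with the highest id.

t=1: a0@(4,4) a1@(4,4) a2@(4,4) a3@(2,3) a4@(4,2) a5@(4,4) a6@(4,2) a7@(2,3) | pheromone: 0 0 0 0 0 / 0 0 0 0 0 / 0 0 0 8 0 / 0 0 0 0 0 / 0 0 6 0 11
t=2: a0@(4,4) a1@(4,4) a2@(4,4) a3@(2,3) a4@(4,2) a5@(4,4) a6@(4,2) a7@(2,3) | pheromone: 0 0 0 0 0 / 0 0 0 0 0 / 0 0 0 11 0 / 0 0 0 0 0 / 0 0 9 0 18
t=3: a0@(4,4) a1@(4,4) a2@(4,4) a3@(2,3) a4@(4,2) a5@(4,4) a6@(4,2) a7@(2,3) | pheromone: 0 0 0 0 0 / 0 0 0 0 0 / 0 0 0 14 0 / 0 0 0 0 0 / 0 0 12 0 25
t=4: a0@(4,4) a1@(4,4) a2@(4,4) a3@(2,3) a4@(4,2) a5@(4,4) a6@(4,2) a7@(2,3) | pheromone: 0 0 0 0 0 / 0 0 0 0 0 / 0 0 0 17 0 / 0 0 0 0 0 / 0 0 15 0 32

.....
.....
...F.
.....
..F.F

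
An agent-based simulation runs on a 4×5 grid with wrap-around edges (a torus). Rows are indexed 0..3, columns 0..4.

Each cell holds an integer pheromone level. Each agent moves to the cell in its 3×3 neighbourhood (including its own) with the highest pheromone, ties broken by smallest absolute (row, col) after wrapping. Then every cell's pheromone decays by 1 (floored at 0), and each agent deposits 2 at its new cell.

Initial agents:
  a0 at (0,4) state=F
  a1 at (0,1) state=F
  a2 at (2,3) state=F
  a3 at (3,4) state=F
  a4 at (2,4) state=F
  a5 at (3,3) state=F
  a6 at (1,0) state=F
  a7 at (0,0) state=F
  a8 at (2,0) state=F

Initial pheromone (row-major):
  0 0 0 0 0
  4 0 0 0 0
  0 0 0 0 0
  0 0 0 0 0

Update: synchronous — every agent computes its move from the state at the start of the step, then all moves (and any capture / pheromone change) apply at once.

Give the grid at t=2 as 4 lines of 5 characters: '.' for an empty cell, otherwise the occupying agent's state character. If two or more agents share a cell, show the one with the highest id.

t=1: a0@(1,0) a1@(1,0) a2@(1,2) a3@(0,0) a4@(1,0) a5@(0,2) a6@(1,0) a7@(1,0) a8@(1,0) | pheromone: 2 0 2 0 0 / 15 0 2 0 0 / 0 0 0 0 0 / 0 0 0 0 0
t=2: a0@(1,0) a1@(1,0) a2@(0,2) a3@(1,0) a4@(1,0) a5@(0,2) a6@(1,0) a7@(1,0) a8@(1,0) | pheromone: 1 0 5 0 0 / 28 0 1 0 0 / 0 0 0 0 0 / 0 0 0 0 0

..F..
F....
.....
.....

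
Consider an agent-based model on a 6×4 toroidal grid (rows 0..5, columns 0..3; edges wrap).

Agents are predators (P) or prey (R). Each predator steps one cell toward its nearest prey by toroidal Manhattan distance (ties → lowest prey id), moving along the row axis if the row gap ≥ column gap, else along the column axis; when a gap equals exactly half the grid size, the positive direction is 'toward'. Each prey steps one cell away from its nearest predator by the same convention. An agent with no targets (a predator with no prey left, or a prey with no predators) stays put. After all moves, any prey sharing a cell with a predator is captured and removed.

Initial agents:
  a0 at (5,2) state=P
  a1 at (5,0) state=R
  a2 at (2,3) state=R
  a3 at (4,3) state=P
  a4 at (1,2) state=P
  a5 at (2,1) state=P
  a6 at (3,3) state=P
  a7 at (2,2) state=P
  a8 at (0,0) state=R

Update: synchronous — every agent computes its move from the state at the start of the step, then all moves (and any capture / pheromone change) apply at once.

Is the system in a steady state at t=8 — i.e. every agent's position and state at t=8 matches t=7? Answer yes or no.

yes

t=1: a0@(5,3):P a2@(1,3):R a3@(5,3):P a4@(2,2):P a5@(2,2):P a6@(2,3):P a7@(2,3):P a8@(0,3):R
t=2: a0@(0,3):P a3@(0,3):P a4@(1,2):P a5@(1,2):P a6@(1,3):P a7@(1,3):P
t=3: (unchanged — steady state)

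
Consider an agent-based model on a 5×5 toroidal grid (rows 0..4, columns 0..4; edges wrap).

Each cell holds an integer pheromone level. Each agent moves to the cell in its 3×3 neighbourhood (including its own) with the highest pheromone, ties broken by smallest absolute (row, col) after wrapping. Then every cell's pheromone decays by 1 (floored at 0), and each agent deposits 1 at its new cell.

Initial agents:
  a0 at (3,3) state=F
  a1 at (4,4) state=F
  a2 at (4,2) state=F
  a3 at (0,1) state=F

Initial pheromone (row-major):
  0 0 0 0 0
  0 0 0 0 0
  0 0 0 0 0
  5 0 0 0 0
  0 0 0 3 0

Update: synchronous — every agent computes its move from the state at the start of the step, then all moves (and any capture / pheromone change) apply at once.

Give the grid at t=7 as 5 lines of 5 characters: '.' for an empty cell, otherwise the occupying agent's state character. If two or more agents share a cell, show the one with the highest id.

t=1: a0@(4,3) a1@(3,0) a2@(4,3) a3@(0,0) | pheromone: 1 0 0 0 0 / 0 0 0 0 0 / 0 0 0 0 0 / 5 0 0 0 0 / 0 0 0 4 0
t=2: a0@(4,3) a1@(3,0) a2@(4,3) a3@(0,0) | pheromone: 1 0 0 0 0 / 0 0 0 0 0 / 0 0 0 0 0 / 5 0 0 0 0 / 0 0 0 5 0
t=3: a0@(4,3) a1@(3,0) a2@(4,3) a3@(0,0) | pheromone: 1 0 0 0 0 / 0 0 0 0 0 / 0 0 0 0 0 / 5 0 0 0 0 / 0 0 0 6 0
t=4: a0@(4,3) a1@(3,0) a2@(4,3) a3@(0,0) | pheromone: 1 0 0 0 0 / 0 0 0 0 0 / 0 0 0 0 0 / 5 0 0 0 0 / 0 0 0 7 0
t=5: a0@(4,3) a1@(3,0) a2@(4,3) a3@(0,0) | pheromone: 1 0 0 0 0 / 0 0 0 0 0 / 0 0 0 0 0 / 5 0 0 0 0 / 0 0 0 8 0
t=6: a0@(4,3) a1@(3,0) a2@(4,3) a3@(0,0) | pheromone: 1 0 0 0 0 / 0 0 0 0 0 / 0 0 0 0 0 / 5 0 0 0 0 / 0 0 0 9 0
t=7: a0@(4,3) a1@(3,0) a2@(4,3) a3@(0,0) | pheromone: 1 0 0 0 0 / 0 0 0 0 0 / 0 0 0 0 0 / 5 0 0 0 0 / 0 0 0 10 0

F....
.....
.....
F....
...F.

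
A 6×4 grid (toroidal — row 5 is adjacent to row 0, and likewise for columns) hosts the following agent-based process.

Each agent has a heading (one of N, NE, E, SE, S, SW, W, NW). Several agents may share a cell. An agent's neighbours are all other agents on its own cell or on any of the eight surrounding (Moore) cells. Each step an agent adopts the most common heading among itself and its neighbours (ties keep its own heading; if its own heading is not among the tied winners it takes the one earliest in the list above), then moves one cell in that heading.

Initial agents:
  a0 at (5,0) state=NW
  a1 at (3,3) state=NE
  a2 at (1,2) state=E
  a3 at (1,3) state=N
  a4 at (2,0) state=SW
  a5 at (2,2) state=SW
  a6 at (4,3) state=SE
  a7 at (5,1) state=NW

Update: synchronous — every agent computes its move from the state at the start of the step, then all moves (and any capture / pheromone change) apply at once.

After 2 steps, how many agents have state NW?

t=1: a0@(4,3):NW a1@(4,2):SW a2@(1,3):E a3@(2,2):SW a4@(3,3):SW a5@(3,1):SW a6@(5,0):SE a7@(4,0):NW
t=2: a0@(3,2):NW a1@(5,1):SW a2@(1,0):E a3@(3,1):SW a4@(4,2):SW a5@(4,0):SW a6@(4,3):NW a7@(3,3):NW

3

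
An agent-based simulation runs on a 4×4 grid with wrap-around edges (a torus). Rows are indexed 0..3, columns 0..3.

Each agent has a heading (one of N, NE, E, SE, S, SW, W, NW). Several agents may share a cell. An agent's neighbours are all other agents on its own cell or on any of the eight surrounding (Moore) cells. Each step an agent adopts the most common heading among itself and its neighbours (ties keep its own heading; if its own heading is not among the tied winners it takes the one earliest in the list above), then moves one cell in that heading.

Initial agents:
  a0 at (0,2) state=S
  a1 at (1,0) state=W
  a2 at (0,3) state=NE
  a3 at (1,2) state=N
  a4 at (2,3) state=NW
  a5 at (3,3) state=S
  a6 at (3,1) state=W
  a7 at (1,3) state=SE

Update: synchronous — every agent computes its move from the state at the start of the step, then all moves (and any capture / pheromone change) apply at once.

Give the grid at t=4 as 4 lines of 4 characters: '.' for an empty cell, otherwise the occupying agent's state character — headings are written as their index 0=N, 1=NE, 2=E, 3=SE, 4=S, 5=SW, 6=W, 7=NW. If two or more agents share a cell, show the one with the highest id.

t=1: a0@(1,2):S a1@(1,3):W a2@(1,3):S a3@(0,2):N a4@(1,2):NW a5@(0,3):S a6@(3,0):W a7@(2,0):SE
t=2: a0@(2,2):S a1@(2,3):S a2@(2,3):S a3@(1,2):S a4@(2,2):S a5@(1,3):S a6@(3,3):W a7@(2,3):W
t=3: a0@(3,2):S a1@(3,3):S a2@(3,3):S a3@(2,2):S a4@(3,2):S a5@(2,3):S a6@(0,3):S a7@(3,3):S
t=4: a0@(0,2):S a1@(0,3):S a2@(0,3):S a3@(3,2):S a4@(0,2):S a5@(3,3):S a6@(1,3):S a7@(0,3):S

..44
...4
....
..44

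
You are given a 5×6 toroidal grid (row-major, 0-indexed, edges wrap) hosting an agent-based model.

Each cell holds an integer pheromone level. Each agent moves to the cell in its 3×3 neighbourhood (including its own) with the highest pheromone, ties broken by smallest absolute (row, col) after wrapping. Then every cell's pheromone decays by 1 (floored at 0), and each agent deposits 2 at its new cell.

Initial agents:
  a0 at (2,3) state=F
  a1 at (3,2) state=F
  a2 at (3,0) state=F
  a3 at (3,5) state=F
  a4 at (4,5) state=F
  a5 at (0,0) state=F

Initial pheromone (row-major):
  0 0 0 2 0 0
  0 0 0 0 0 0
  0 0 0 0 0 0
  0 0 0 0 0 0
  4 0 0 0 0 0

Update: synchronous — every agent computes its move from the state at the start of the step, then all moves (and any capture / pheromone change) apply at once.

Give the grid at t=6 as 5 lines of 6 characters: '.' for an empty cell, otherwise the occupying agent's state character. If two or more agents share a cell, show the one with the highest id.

t=1: a0@(1,2) a1@(2,1) a2@(4,0) a3@(4,0) a4@(4,0) a5@(4,0) | pheromone: 0 0 0 1 0 0 / 0 0 2 0 0 0 / 0 2 0 0 0 0 / 0 0 0 0 0 0 / 11 0 0 0 0 0
t=2: a0@(1,2) a1@(1,2) a2@(4,0) a3@(4,0) a4@(4,0) a5@(4,0) | pheromone: 0 0 0 0 0 0 / 0 0 5 0 0 0 / 0 1 0 0 0 0 / 0 0 0 0 0 0 / 18 0 0 0 0 0
t=3: a0@(1,2) a1@(1,2) a2@(4,0) a3@(4,0) a4@(4,0) a5@(4,0) | pheromone: 0 0 0 0 0 0 / 0 0 8 0 0 0 / 0 0 0 0 0 0 / 0 0 0 0 0 0 / 25 0 0 0 0 0
t=4: a0@(1,2) a1@(1,2) a2@(4,0) a3@(4,0) a4@(4,0) a5@(4,0) | pheromone: 0 0 0 0 0 0 / 0 0 11 0 0 0 / 0 0 0 0 0 0 / 0 0 0 0 0 0 / 32 0 0 0 0 0
t=5: a0@(1,2) a1@(1,2) a2@(4,0) a3@(4,0) a4@(4,0) a5@(4,0) | pheromone: 0 0 0 0 0 0 / 0 0 14 0 0 0 / 0 0 0 0 0 0 / 0 0 0 0 0 0 / 39 0 0 0 0 0
t=6: a0@(1,2) a1@(1,2) a2@(4,0) a3@(4,0) a4@(4,0) a5@(4,0) | pheromone: 0 0 0 0 0 0 / 0 0 17 0 0 0 / 0 0 0 0 0 0 / 0 0 0 0 0 0 / 46 0 0 0 0 0

......
..F...
......
......
F.....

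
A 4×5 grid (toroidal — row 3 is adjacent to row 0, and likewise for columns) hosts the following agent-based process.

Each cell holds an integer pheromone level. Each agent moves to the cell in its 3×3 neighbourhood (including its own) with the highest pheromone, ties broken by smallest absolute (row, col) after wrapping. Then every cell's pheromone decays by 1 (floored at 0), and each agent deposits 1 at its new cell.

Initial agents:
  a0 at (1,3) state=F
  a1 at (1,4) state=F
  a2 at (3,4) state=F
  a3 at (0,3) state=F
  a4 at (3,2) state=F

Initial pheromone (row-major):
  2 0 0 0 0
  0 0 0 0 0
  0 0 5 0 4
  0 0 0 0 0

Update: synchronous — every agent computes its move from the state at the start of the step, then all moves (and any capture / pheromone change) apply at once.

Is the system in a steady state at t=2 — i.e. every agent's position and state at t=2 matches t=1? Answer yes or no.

yes

t=1: a0@(2,2) a1@(2,4) a2@(2,4) a3@(0,2) a4@(2,2) | pheromone: 1 0 1 0 0 / 0 0 0 0 0 / 0 0 6 0 5 / 0 0 0 0 0
t=2: a0@(2,2) a1@(2,4) a2@(2,4) a3@(0,2) a4@(2,2) | pheromone: 0 0 1 0 0 / 0 0 0 0 0 / 0 0 7 0 6 / 0 0 0 0 0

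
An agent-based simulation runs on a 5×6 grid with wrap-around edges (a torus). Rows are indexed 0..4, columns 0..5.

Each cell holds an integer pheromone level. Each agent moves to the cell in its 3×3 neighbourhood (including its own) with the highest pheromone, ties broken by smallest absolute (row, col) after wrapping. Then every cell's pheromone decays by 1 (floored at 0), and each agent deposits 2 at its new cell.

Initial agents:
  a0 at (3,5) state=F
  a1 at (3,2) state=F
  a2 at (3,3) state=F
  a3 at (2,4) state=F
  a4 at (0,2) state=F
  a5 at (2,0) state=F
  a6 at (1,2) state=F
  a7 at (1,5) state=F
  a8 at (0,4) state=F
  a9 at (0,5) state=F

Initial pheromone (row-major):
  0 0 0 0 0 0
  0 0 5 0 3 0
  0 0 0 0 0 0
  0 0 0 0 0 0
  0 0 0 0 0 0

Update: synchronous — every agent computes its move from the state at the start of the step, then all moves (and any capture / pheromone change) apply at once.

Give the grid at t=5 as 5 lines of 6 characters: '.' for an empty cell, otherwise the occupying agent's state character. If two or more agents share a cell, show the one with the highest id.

......
F.F.F.
......
......
......

t=1: a0@(2,0) a1@(2,1) a2@(2,2) a3@(1,4) a4@(1,2) a5@(1,0) a6@(1,2) a7@(1,4) a8@(1,4) a9@(1,4) | pheromone: 0 0 0 0 0 0 / 2 0 8 0 10 0 / 2 2 2 0 0 0 / 0 0 0 0 0 0 / 0 0 0 0 0 0
t=2: a0@(1,0) a1@(1,2) a2@(1,2) a3@(1,4) a4@(1,2) a5@(1,0) a6@(1,2) a7@(1,4) a8@(1,4) a9@(1,4) | pheromone: 0 0 0 0 0 0 / 5 0 15 0 17 0 / 1 1 1 0 0 0 / 0 0 0 0 0 0 / 0 0 0 0 0 0
t=3: a0@(1,0) a1@(1,2) a2@(1,2) a3@(1,4) a4@(1,2) a5@(1,0) a6@(1,2) a7@(1,4) a8@(1,4) a9@(1,4) | pheromone: 0 0 0 0 0 0 / 8 0 22 0 24 0 / 0 0 0 0 0 0 / 0 0 0 0 0 0 / 0 0 0 0 0 0
t=4: a0@(1,0) a1@(1,2) a2@(1,2) a3@(1,4) a4@(1,2) a5@(1,0) a6@(1,2) a7@(1,4) a8@(1,4) a9@(1,4) | pheromone: 0 0 0 0 0 0 / 11 0 29 0 31 0 / 0 0 0 0 0 0 / 0 0 0 0 0 0 / 0 0 0 0 0 0
t=5: a0@(1,0) a1@(1,2) a2@(1,2) a3@(1,4) a4@(1,2) a5@(1,0) a6@(1,2) a7@(1,4) a8@(1,4) a9@(1,4) | pheromone: 0 0 0 0 0 0 / 14 0 36 0 38 0 / 0 0 0 0 0 0 / 0 0 0 0 0 0 / 0 0 0 0 0 0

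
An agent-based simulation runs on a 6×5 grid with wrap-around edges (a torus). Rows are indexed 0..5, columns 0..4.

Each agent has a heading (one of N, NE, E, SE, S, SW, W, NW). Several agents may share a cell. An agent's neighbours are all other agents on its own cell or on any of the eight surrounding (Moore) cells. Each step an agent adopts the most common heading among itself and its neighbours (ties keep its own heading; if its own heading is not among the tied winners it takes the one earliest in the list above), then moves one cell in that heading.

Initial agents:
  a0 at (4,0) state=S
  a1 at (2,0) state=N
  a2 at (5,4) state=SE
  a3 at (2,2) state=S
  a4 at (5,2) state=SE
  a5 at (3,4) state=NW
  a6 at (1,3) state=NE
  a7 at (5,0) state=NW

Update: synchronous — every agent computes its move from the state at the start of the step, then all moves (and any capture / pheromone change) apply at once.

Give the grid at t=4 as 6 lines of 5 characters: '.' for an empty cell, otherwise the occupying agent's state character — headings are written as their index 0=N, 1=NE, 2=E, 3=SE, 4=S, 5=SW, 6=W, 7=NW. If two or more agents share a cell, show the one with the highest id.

t=1: a0@(3,4):NW a1@(1,0):N a2@(0,0):SE a3@(3,2):S a4@(0,3):SE a5@(2,3):NW a6@(0,4):NE a7@(4,4):NW
t=2: a0@(2,3):NW a1@(0,0):N a2@(1,1):SE a3@(4,2):S a4@(1,4):SE a5@(1,2):NW a6@(1,0):SE a7@(3,3):NW
t=3: a0@(1,2):NW a1@(1,1):SE a2@(2,2):SE a3@(5,2):S a4@(2,0):SE a5@(0,1):NW a6@(2,1):SE a7@(2,2):NW
t=4: a0@(0,1):NW a1@(2,2):SE a2@(3,3):SE a3@(0,2):S a4@(3,1):SE a5@(5,0):NW a6@(3,2):SE a7@(3,3):SE

.74..
.....
..3..
.333.
.....
7....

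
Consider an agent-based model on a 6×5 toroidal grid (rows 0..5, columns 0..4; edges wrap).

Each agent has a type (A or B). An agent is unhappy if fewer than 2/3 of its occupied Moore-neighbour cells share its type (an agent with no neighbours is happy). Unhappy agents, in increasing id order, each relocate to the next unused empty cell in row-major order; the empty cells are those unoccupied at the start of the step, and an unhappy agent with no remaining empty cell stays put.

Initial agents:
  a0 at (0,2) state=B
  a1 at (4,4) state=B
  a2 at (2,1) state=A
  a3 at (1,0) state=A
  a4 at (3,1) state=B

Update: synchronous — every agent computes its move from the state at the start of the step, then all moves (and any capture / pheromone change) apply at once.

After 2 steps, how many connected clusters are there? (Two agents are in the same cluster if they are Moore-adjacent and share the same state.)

t=1: a0@(0,2):B a1@(4,4):B a2@(0,0):A a3@(1,0):A a4@(0,1):B
t=2: a0@(0,2):B a1@(4,4):B a2@(0,3):A a3@(0,4):A a4@(1,1):B

3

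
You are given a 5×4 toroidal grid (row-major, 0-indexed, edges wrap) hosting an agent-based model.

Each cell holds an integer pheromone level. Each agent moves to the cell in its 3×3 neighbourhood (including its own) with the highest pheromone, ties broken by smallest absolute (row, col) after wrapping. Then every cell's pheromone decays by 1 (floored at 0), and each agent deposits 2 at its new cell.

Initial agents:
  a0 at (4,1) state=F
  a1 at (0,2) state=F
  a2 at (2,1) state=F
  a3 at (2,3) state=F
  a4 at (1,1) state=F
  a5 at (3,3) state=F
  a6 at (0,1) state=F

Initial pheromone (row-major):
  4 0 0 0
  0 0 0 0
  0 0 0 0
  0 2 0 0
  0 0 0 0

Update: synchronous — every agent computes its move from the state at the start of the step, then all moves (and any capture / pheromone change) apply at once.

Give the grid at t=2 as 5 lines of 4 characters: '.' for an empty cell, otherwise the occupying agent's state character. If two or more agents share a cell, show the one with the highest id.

F...
....
....
.F..
....

t=1: a0@(0,0) a1@(0,1) a2@(3,1) a3@(1,0) a4@(0,0) a5@(2,0) a6@(0,0) | pheromone: 9 2 0 0 / 2 0 0 0 / 2 0 0 0 / 0 3 0 0 / 0 0 0 0
t=2: a0@(0,0) a1@(0,0) a2@(3,1) a3@(0,0) a4@(0,0) a5@(3,1) a6@(0,0) | pheromone: 18 1 0 0 / 1 0 0 0 / 1 0 0 0 / 0 6 0 0 / 0 0 0 0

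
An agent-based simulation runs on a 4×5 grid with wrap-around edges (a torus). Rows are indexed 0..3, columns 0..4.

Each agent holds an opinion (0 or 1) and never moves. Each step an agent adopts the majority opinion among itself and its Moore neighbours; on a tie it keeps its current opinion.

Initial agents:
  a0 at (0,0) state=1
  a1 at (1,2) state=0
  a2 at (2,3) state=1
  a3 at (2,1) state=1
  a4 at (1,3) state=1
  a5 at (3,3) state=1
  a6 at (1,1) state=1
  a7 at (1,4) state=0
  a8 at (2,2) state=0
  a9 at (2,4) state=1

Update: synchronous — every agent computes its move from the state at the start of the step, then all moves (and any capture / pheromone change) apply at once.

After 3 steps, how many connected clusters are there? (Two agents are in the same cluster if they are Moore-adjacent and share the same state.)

t=1: a0@(0,0):1 a1@(1,2):1 a2@(2,3):1 a3@(2,1):1 a4@(1,3):1 a5@(3,3):1 a6@(1,1):1 a7@(1,4):1 a8@(2,2):1 a9@(2,4):1
t=2: (unchanged — steady state)

1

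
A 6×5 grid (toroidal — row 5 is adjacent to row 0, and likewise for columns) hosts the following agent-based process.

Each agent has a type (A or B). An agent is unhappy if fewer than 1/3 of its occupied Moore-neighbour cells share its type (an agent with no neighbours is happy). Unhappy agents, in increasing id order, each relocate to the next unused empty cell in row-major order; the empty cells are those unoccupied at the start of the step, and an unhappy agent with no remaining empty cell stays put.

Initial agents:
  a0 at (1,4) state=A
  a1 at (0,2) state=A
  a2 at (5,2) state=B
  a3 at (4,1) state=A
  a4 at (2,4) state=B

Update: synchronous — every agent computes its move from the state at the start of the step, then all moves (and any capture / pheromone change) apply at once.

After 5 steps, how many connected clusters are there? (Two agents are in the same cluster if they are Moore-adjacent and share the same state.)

t=1: a0@(0,0):A a1@(0,1):A a2@(0,3):B a3@(0,4):A a4@(1,0):B
t=2: a0@(0,0):A a1@(0,1):A a2@(0,2):B a3@(0,4):A a4@(1,1):B
t=3: (unchanged — steady state)

2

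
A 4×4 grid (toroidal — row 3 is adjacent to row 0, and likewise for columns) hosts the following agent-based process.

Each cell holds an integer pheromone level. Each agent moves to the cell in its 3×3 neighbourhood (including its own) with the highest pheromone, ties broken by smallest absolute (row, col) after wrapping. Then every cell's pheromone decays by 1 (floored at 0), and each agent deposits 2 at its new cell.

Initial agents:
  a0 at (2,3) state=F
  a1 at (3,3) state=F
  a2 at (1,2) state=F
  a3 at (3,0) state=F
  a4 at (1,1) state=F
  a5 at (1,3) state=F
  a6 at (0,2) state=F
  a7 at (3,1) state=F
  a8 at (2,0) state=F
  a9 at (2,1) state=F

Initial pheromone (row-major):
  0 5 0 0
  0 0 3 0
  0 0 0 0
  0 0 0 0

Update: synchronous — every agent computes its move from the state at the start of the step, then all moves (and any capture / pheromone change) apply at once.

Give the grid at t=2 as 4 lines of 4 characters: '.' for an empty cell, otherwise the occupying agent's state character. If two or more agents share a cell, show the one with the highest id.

.F..
....
....
....

t=1: a0@(1,2) a1@(0,0) a2@(0,1) a3@(0,1) a4@(0,1) a5@(1,2) a6@(0,1) a7@(0,1) a8@(1,0) a9@(1,2) | pheromone: 2 14 0 0 / 2 0 8 0 / 0 0 0 0 / 0 0 0 0
t=2: a0@(0,1) a1@(0,1) a2@(0,1) a3@(0,1) a4@(0,1) a5@(0,1) a6@(0,1) a7@(0,1) a8@(0,1) a9@(0,1) | pheromone: 1 33 0 0 / 1 0 7 0 / 0 0 0 0 / 0 0 0 0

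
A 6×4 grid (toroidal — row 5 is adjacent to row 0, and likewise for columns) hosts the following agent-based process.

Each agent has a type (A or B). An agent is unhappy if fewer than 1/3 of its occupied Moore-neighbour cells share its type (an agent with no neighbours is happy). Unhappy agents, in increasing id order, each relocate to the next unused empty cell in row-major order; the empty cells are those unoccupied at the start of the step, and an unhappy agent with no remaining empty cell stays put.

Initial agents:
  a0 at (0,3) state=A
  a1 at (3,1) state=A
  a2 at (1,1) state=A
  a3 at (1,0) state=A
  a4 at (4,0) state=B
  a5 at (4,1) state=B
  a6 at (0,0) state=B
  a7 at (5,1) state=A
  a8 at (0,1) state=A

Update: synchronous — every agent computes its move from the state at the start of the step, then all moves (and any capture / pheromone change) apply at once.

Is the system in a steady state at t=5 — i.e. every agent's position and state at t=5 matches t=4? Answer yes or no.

no

t=1: a0@(0,3):A a1@(0,2):A a2@(1,1):A a3@(1,0):A a4@(4,0):B a5@(4,1):B a6@(1,2):B a7@(1,3):A a8@(0,1):A
t=2: a0@(0,3):A a1@(0,2):A a2@(1,1):A a3@(1,0):A a4@(4,0):B a5@(4,1):B a6@(0,0):B a7@(1,3):A a8@(0,1):A
t=3: a0@(0,3):A a1@(0,2):A a2@(1,1):A a3@(1,0):A a4@(4,0):B a5@(4,1):B a6@(1,2):B a7@(1,3):A a8@(0,1):A
t=4: a0@(0,3):A a1@(0,2):A a2@(1,1):A a3@(1,0):A a4@(4,0):B a5@(4,1):B a6@(0,0):B a7@(1,3):A a8@(0,1):A
t=5: a0@(0,3):A a1@(0,2):A a2@(1,1):A a3@(1,0):A a4@(4,0):B a5@(4,1):B a6@(1,2):B a7@(1,3):A a8@(0,1):A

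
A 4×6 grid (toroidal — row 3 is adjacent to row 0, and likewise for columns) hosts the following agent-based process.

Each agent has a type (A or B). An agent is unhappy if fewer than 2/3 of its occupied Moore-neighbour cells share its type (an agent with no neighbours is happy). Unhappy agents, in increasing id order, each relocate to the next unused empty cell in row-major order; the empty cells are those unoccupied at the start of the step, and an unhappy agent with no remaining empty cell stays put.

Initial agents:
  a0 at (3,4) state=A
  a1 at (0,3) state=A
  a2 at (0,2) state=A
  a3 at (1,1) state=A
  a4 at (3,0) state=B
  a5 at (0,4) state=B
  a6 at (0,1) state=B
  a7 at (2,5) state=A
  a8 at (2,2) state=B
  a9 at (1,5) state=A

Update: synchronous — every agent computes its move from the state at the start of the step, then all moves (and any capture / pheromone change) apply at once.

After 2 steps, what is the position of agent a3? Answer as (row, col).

(1, 1)

t=1: a0@(3,4):A a1@(0,3):A a2@(0,2):A a3@(0,0):A a4@(0,5):B a5@(1,0):B a6@(1,2):B a7@(2,5):A a8@(1,3):B a9@(1,4):A
t=2: a0@(3,4):A a1@(0,1):A a2@(0,4):A a3@(1,1):A a4@(1,5):B a5@(2,0):B a6@(2,1):B a7@(2,5):A a8@(2,2):B a9@(2,3):A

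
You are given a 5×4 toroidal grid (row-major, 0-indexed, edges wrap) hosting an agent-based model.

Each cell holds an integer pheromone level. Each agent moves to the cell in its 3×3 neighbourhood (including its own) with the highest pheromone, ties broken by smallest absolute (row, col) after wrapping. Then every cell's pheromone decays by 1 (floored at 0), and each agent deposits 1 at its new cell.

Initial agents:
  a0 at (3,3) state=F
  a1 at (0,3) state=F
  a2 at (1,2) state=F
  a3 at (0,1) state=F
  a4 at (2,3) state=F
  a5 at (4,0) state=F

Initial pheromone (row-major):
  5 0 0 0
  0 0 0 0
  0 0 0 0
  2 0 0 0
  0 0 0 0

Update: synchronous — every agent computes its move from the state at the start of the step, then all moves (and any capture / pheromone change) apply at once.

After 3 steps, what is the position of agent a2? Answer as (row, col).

(0, 0)

t=1: a0@(3,0) a1@(0,0) a2@(0,1) a3@(0,0) a4@(3,0) a5@(0,0) | pheromone: 7 1 0 0 / 0 0 0 0 / 0 0 0 0 / 3 0 0 0 / 0 0 0 0
t=2: a0@(3,0) a1@(0,0) a2@(0,0) a3@(0,0) a4@(3,0) a5@(0,0) | pheromone: 10 0 0 0 / 0 0 0 0 / 0 0 0 0 / 4 0 0 0 / 0 0 0 0
t=3: a0@(3,0) a1@(0,0) a2@(0,0) a3@(0,0) a4@(3,0) a5@(0,0) | pheromone: 13 0 0 0 / 0 0 0 0 / 0 0 0 0 / 5 0 0 0 / 0 0 0 0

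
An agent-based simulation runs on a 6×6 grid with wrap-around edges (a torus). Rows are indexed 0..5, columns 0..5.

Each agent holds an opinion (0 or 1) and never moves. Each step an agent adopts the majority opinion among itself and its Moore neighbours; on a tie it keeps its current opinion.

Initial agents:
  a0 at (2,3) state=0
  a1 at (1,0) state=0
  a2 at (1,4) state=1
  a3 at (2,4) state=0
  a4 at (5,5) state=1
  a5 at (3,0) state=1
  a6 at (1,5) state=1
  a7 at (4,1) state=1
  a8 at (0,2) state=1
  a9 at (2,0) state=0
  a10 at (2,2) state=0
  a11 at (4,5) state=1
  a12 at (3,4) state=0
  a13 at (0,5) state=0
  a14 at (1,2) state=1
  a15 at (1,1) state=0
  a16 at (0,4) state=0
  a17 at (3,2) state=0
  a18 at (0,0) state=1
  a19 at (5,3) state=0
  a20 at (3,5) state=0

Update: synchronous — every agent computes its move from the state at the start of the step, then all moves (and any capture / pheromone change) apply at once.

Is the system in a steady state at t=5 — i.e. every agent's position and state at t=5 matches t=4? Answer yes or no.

no

t=1: a0@(2,3):0 a1@(1,0):0 a2@(1,4):0 a3@(2,4):0 a4@(5,5):1 a5@(3,0):1 a6@(1,5):0 a7@(4,1):1 a8@(0,2):1 a9@(2,0):0 a10@(2,2):0 a11@(4,5):1 a12@(3,4):0 a13@(0,5):1 a14@(1,2):0 a15@(1,1):0 a16@(0,4):0 a17@(3,2):0 a18@(0,0):1 a19@(5,3):0 a20@(3,5):0
t=2: a0@(2,3):0 a1@(1,0):0 a2@(1,4):0 a3@(2,4):0 a4@(5,5):1 a5@(3,0):1 a6@(1,5):0 a7@(4,1):1 a8@(0,2):0 a9@(2,0):0 a10@(2,2):0 a11@(4,5):1 a12@(3,4):0 a13@(0,5):0 a14@(1,2):0 a15@(1,1):0 a16@(0,4):0 a17@(3,2):0 a18@(0,0):1 a19@(5,3):0 a20@(3,5):0
t=3: a0@(2,3):0 a1@(1,0):0 a2@(1,4):0 a3@(2,4):0 a4@(5,5):1 a5@(3,0):1 a6@(1,5):0 a7@(4,1):1 a8@(0,2):0 a9@(2,0):0 a10@(2,2):0 a11@(4,5):1 a12@(3,4):0 a13@(0,5):0 a14@(1,2):0 a15@(1,1):0 a16@(0,4):0 a17@(3,2):0 a18@(0,0):0 a19@(5,3):0 a20@(3,5):0
t=4: a0@(2,3):0 a1@(1,0):0 a2@(1,4):0 a3@(2,4):0 a4@(5,5):0 a5@(3,0):1 a6@(1,5):0 a7@(4,1):1 a8@(0,2):0 a9@(2,0):0 a10@(2,2):0 a11@(4,5):1 a12@(3,4):0 a13@(0,5):0 a14@(1,2):0 a15@(1,1):0 a16@(0,4):0 a17@(3,2):0 a18@(0,0):0 a19@(5,3):0 a20@(3,5):0
t=5: a0@(2,3):0 a1@(1,0):0 a2@(1,4):0 a3@(2,4):0 a4@(5,5):0 a5@(3,0):1 a6@(1,5):0 a7@(4,1):1 a8@(0,2):0 a9@(2,0):0 a10@(2,2):0 a11@(4,5):0 a12@(3,4):0 a13@(0,5):0 a14@(1,2):0 a15@(1,1):0 a16@(0,4):0 a17@(3,2):0 a18@(0,0):0 a19@(5,3):0 a20@(3,5):0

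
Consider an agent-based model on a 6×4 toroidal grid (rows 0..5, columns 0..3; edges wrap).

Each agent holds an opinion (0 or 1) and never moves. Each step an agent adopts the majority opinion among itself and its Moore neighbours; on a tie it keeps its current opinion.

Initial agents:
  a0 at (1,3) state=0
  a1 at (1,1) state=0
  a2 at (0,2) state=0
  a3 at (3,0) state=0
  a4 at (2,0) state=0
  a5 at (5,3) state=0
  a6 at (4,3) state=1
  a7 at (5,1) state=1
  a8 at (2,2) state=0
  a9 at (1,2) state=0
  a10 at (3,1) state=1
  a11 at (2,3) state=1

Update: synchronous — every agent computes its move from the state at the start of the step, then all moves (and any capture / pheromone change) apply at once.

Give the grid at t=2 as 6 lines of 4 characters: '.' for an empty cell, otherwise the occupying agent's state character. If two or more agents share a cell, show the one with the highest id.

t=1: a0@(1,3):0 a1@(1,1):0 a2@(0,2):0 a3@(3,0):1 a4@(2,0):0 a5@(5,3):0 a6@(4,3):0 a7@(5,1):1 a8@(2,2):0 a9@(1,2):0 a10@(3,1):0 a11@(2,3):0
t=2: a0@(1,3):0 a1@(1,1):0 a2@(0,2):0 a3@(3,0):0 a4@(2,0):0 a5@(5,3):0 a6@(4,3):0 a7@(5,1):1 a8@(2,2):0 a9@(1,2):0 a10@(3,1):0 a11@(2,3):0

..0.
.000
0.00
00..
...0
.1.0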